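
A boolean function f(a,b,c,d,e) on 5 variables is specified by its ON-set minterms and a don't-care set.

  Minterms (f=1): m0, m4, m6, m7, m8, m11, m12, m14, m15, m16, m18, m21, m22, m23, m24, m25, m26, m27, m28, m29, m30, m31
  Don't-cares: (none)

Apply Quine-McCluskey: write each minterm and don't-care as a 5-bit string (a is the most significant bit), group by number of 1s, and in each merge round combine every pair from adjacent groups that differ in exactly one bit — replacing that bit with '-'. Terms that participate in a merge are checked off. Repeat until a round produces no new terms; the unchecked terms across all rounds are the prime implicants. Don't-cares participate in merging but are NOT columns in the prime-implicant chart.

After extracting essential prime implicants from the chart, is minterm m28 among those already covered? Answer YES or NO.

size-2^0 implicants → 00000(✓)  00100(✓)  00110(✓)  00111(✓)  01000(✓)  01011(✓)  01100(✓)  01110(✓)  01111(✓)  10000(✓)  10010(✓)  10101(✓)  10110(✓)  10111(✓)  11000(✓)  11001(✓)  11010(✓)  11011(✓)  11100(✓)  11101(✓)  11110(✓)  11111(✓)
size-2^1 implicants → -0000(✓)  -0110(✓)  -0111(✓)  -1000(✓)  -1011(✓)  -1100(✓)  -1110(✓)  -1111(✓)  0-000(✓)  0-100(✓)  0-110(✓)  0-111(✓)  00-00(✓)  001-0(✓)  0011-(✓)  01-00(✓)  01-11(✓)  011-0(✓)  0111-(✓)  1-000(✓)  1-010(✓)  1-101(✓)  1-110(✓)  1-111(✓)  10-10(✓)  100-0(✓)  101-1(✓)  1011-(✓)  11-00(✓)  11-01(✓)  11-10(✓)  11-11(✓)  110-0(✓)  110-1(✓)  1100-(✓)  1101-(✓)  111-0(✓)  111-1(✓)  1110-(✓)  1111-(✓)
size-2^2 implicants → --000  --110(✓)  --111(✓)  -011-(✓)  -1-00  -1-11  -11-0  -111-(✓)  0--00  0-1-0  0-11-(✓)  1--10  1-0-0  1-1-1  1-11-(✓)  11--0(✓)  11--1(✓)  11-0-(✓)  11-1-(✓)  110--(✓)  111--(✓)
size-2^3 implicants → --11-  11---
Unchecked terms (primes): --000, --11-, -1-00, -1-11, -11-0, 0--00, 0-1-0, 1--10, 1-0-0, 1-1-1, 11---
Minterm coverage:
  m0 ⊆ --000,0--00
  m4 ⊆ 0--00,0-1-0
  m6 ⊆ --11-,0-1-0
  m7 ⊆ --11- [E]
  m8 ⊆ --000,-1-00,0--00
  m11 ⊆ -1-11 [E]
  m12 ⊆ -1-00,-11-0,0--00,0-1-0
  m14 ⊆ --11-,-11-0,0-1-0
  m15 ⊆ --11-,-1-11
  m16 ⊆ --000,1-0-0
  m18 ⊆ 1--10,1-0-0
  m21 ⊆ 1-1-1 [E]
  m22 ⊆ --11-,1--10
  m23 ⊆ --11-,1-1-1
  m24 ⊆ --000,-1-00,1-0-0,11---
  m25 ⊆ 11--- [E]
  m26 ⊆ 1--10,1-0-0,11---
  m27 ⊆ -1-11,11---
  m28 ⊆ -1-00,-11-0,11---
  m29 ⊆ 1-1-1,11---
  m30 ⊆ --11-,-11-0,1--10,11---
  m31 ⊆ --11-,-1-11,1-1-1,11---
E = {--11-, -1-11, 1-1-1, 11---}

YES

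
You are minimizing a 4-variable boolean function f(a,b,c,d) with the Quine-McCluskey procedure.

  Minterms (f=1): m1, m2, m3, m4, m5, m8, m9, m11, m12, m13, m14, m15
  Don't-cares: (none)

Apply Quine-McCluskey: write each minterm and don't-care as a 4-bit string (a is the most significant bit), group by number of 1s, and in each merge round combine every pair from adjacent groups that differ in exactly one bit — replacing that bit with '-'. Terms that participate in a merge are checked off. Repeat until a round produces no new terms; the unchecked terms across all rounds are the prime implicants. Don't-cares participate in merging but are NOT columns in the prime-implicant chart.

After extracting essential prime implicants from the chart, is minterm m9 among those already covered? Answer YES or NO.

[col 0] 0001*, 0010*, 0011*, 0100*, 0101*, 1000*, 1001*, 1011*, 1100*, 1101*, 1110*, 1111*
[col 1] -001*, -011*, -100*, -101*, 0-01*, 00-1*, 001-, 010-*, 1-00*, 1-01*, 1-11*, 10-1*, 100-*, 11-0*, 11-1*, 110-*, 111-*
[col 2] --01, -0-1, -10-, 1--1, 1-0-, 11--
Prime implicants: --01, -0-1, -10-, 001-, 1--1, 1-0-, 11--
PI chart (minterm → PIs covering it):
  1 | --01,-0-1
  2 | 001-  (sole → essential)
  3 | -0-1,001-
  4 | -10-  (sole → essential)
  5 | --01,-10-
  8 | 1-0-  (sole → essential)
  9 | --01,-0-1,1--1,1-0-
  11 | -0-1,1--1
  12 | -10-,1-0-,11--
  13 | --01,-10-,1--1,1-0-,11--
  14 | 11--  (sole → essential)
  15 | 1--1,11--
Essential prime implicants: -10-, 001-, 1-0-, 11--

YES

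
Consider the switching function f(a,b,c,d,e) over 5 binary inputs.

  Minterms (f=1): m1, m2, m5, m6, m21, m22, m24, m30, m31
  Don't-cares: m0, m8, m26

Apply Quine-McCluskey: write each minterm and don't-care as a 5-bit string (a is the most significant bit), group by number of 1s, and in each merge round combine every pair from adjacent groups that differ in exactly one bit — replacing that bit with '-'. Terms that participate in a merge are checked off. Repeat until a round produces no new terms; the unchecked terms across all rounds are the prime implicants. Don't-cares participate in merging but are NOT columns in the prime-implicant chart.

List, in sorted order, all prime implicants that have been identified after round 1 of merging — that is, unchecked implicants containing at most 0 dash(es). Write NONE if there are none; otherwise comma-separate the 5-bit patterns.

NONE

Round 0: 00000✓ 00001✓ 00010✓ 00101✓ 00110✓ 01000✓ 10101✓ 10110✓ 11000✓ 11010✓ 11110✓ 11111✓
Round 1: -0101 -0110 -1000 0-000 00-01 00-10 000-0 0000- 1-110 11-10 110-0 1111-
PIs = {-0101, -0110, -1000, 0-000, 00-01, 00-10, 000-0, 0000-, 1-110, 11-10, 110-0, 1111-}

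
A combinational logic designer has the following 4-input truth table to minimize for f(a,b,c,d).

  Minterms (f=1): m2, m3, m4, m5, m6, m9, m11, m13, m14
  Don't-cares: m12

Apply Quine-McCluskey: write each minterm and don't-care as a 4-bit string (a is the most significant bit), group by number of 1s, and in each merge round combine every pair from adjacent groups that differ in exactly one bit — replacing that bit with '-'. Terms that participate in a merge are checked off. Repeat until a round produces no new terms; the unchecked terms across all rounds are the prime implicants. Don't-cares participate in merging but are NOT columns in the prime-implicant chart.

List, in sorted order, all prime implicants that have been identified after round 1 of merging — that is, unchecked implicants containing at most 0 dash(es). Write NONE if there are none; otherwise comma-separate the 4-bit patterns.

[col 0] 0010*, 0011*, 0100*, 0101*, 0110*, 1001*, 1011*, 1100*, 1101*, 1110*
[col 1] -011, -100*, -101*, -110*, 0-10, 001-, 01-0*, 010-*, 1-01, 10-1, 11-0*, 110-*
[col 2] -1-0, -10-
Prime implicants: -011, -1-0, -10-, 0-10, 001-, 1-01, 10-1

NONE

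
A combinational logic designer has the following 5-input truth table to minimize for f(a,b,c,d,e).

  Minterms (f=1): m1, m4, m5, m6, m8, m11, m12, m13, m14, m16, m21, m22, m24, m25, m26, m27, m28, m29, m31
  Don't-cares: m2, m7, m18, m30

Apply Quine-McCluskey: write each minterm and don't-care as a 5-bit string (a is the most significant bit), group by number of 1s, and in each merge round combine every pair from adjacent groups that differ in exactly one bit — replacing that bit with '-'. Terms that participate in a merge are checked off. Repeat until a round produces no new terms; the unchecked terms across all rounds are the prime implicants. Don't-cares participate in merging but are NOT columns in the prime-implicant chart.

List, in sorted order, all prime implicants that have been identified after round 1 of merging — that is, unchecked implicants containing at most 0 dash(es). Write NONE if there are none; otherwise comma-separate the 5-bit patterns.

NONE

size-2^0 implicants → 00001(✓)  00010(✓)  00100(✓)  00101(✓)  00110(✓)  00111(✓)  01000(✓)  01011(✓)  01100(✓)  01101(✓)  01110(✓)  10000(✓)  10010(✓)  10101(✓)  10110(✓)  11000(✓)  11001(✓)  11010(✓)  11011(✓)  11100(✓)  11101(✓)  11110(✓)  11111(✓)
size-2^1 implicants → -0010(✓)  -0101(✓)  -0110(✓)  -1000(✓)  -1011  -1100(✓)  -1101(✓)  -1110(✓)  0-100(✓)  0-101(✓)  0-110(✓)  00-01  00-10(✓)  001-0(✓)  001-1(✓)  0010-(✓)  0011-(✓)  01-00(✓)  011-0(✓)  0110-(✓)  1-000(✓)  1-010(✓)  1-101(✓)  1-110(✓)  10-10(✓)  100-0(✓)  11-00(✓)  11-01(✓)  11-10(✓)  11-11(✓)  110-0(✓)  110-1(✓)  1100-(✓)  1101-(✓)  111-0(✓)  111-1(✓)  1110-(✓)  1111-(✓)
size-2^2 implicants → --101  --110  -0-10  -1-00  -11-0  -110-  0-1-0  0-10-  001--  1--10  1-0-0  11--0(✓)  11--1(✓)  11-0-(✓)  11-1-(✓)  110--(✓)  111--(✓)
size-2^3 implicants → 11---
Unchecked terms (primes): --101, --110, -0-10, -1-00, -1011, -11-0, -110-, 0-1-0, 0-10-, 00-01, 001--, 1--10, 1-0-0, 11---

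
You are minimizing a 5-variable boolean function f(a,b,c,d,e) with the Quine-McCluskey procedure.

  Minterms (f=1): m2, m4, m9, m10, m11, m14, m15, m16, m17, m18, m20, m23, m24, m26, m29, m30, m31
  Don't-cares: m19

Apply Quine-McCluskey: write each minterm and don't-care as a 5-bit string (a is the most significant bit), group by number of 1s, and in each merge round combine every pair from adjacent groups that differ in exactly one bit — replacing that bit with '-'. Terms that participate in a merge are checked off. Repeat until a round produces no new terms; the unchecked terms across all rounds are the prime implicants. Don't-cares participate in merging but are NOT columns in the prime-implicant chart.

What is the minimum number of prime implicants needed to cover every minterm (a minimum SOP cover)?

8

[col 0] 00010*, 00100*, 01001*, 01010*, 01011*, 01110*, 01111*, 10000*, 10001*, 10010*, 10011*, 10100*, 10111*, 11000*, 11010*, 11101*, 11110*, 11111*
[col 1] -0010*, -0100, -1010*, -1110*, -1111*, 0-010*, 01-10*, 01-11*, 010-1, 0101-*, 0111-*, 1-000*, 1-010*, 1-111, 10-00, 10-11, 100-0*, 100-1*, 1000-*, 1001-*, 11-10*, 110-0*, 111-1, 1111-*
[col 2] --010, -1-10, -111-, 01-1-, 1-0-0, 100--
Prime implicants: --010, -0100, -1-10, -111-, 01-1-, 010-1, 1-0-0, 1-111, 10-00, 10-11, 100--, 111-1
PI chart (minterm → PIs covering it):
  2 | --010  (sole → essential)
  4 | -0100  (sole → essential)
  9 | 010-1  (sole → essential)
  10 | --010,-1-10,01-1-
  11 | 01-1-,010-1
  14 | -1-10,-111-,01-1-
  15 | -111-,01-1-
  16 | 1-0-0,10-00,100--
  17 | 100--  (sole → essential)
  18 | --010,1-0-0,100--
  20 | -0100,10-00
  23 | 1-111,10-11
  24 | 1-0-0  (sole → essential)
  26 | --010,-1-10,1-0-0
  29 | 111-1  (sole → essential)
  30 | -1-10,-111-
  31 | -111-,1-111,111-1
Essential prime implicants: --010, -0100, 010-1, 1-0-0, 100--, 111-1
Petrick residual → -111-, 1-111
Minimum SOP uses 8 PIs: c'de' + b'cd'e' + bcd + a'bc'e + ac'e' + acde + ab'c' + abce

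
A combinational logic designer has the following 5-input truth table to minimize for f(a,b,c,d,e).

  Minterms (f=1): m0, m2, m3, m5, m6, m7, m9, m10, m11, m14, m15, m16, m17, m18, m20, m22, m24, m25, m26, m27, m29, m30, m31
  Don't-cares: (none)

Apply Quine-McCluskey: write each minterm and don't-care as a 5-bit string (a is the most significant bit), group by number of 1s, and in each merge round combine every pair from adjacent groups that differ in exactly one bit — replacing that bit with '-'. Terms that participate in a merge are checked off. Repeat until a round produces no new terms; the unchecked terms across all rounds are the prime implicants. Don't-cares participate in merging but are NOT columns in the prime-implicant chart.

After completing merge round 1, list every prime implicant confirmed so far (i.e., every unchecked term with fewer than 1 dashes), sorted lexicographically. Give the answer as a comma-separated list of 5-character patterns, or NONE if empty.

size-2^0 implicants → 00000(✓)  00010(✓)  00011(✓)  00101(✓)  00110(✓)  00111(✓)  01001(✓)  01010(✓)  01011(✓)  01110(✓)  01111(✓)  10000(✓)  10001(✓)  10010(✓)  10100(✓)  10110(✓)  11000(✓)  11001(✓)  11010(✓)  11011(✓)  11101(✓)  11110(✓)  11111(✓)
size-2^1 implicants → -0000(✓)  -0010(✓)  -0110(✓)  -1001(✓)  -1010(✓)  -1011(✓)  -1110(✓)  -1111(✓)  0-010(✓)  0-011(✓)  0-110(✓)  0-111(✓)  00-10(✓)  00-11(✓)  000-0(✓)  0001-(✓)  001-1  0011-(✓)  01-10(✓)  01-11(✓)  010-1(✓)  0101-(✓)  0111-(✓)  1-000(✓)  1-001(✓)  1-010(✓)  1-110(✓)  10-00(✓)  10-10(✓)  100-0(✓)  1000-(✓)  101-0(✓)  11-01(✓)  11-10(✓)  11-11(✓)  110-0(✓)  110-1(✓)  1100-(✓)  1101-(✓)  111-1(✓)  1111-(✓)
size-2^2 implicants → --010(✓)  --110(✓)  -0-10(✓)  -00-0  -1-10(✓)  -1-11(✓)  -10-1  -101-(✓)  -111-(✓)  0--10(✓)  0--11(✓)  0-01-(✓)  0-11-(✓)  00-1-(✓)  01-1-(✓)  1--10(✓)  1-0-0  1-00-  10--0  11--1  11-1-(✓)  110--
size-2^3 implicants → ---10  -1-1-  0--1-
Unchecked terms (primes): ---10, -00-0, -1-1-, -10-1, 0--1-, 001-1, 1-0-0, 1-00-, 10--0, 11--1, 110--

NONE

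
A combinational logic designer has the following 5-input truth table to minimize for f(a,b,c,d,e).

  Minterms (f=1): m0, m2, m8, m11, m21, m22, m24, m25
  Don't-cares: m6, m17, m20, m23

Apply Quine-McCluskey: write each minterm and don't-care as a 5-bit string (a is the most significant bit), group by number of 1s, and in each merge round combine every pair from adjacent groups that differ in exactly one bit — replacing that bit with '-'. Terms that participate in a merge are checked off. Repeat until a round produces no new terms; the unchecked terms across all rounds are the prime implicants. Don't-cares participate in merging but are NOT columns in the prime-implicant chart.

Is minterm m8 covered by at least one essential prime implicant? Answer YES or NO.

NO

Round 0: 00000✓ 00010✓ 00110✓ 01000✓ 01011 10001✓ 10100✓ 10101✓ 10110✓ 10111✓ 11000✓ 11001✓
Round 1: -0110 -1000 0-000 00-10 000-0 1-001 10-01 101-0✓ 101-1✓ 1010-✓ 1011-✓ 1100-
Round 2: 101--
PIs = {-0110, -1000, 0-000, 00-10, 000-0, 01011, 1-001, 10-01, 101--, 1100-}
Coverage chart:
  m0: 0-000,000-0
  m2: 00-10,000-0
  m8: -1000,0-000
  m11: 01011 ←essential
  m21: 10-01,101--
  m22: -0110,101--
  m24: -1000,1100-
  m25: 1-001,1100-
Essential: 01011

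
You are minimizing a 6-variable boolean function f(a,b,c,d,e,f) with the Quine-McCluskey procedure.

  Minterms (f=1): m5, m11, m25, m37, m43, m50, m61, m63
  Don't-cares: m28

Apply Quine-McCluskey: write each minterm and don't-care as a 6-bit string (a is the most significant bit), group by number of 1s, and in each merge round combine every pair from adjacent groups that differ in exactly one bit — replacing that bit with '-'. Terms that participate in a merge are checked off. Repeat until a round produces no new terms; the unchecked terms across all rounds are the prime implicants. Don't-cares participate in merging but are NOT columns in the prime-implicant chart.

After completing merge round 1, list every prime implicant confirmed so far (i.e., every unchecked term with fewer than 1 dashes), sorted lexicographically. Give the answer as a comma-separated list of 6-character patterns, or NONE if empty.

011001, 011100, 110010

Round 0: 000101✓ 001011✓ 011001 011100 100101✓ 101011✓ 110010 111101✓ 111111✓
Round 1: -00101 -01011 1111-1
PIs = {-00101, -01011, 011001, 011100, 110010, 1111-1}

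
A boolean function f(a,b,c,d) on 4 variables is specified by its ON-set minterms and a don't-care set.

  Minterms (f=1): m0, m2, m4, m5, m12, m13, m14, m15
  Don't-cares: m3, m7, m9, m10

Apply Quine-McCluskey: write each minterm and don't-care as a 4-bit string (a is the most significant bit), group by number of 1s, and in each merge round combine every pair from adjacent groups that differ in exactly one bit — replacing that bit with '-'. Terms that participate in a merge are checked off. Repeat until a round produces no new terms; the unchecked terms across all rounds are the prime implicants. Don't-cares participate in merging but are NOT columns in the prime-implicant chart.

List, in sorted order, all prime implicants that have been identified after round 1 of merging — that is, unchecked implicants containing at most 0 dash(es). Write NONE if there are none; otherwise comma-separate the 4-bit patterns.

[col 0] 0000*, 0010*, 0011*, 0100*, 0101*, 0111*, 1001*, 1010*, 1100*, 1101*, 1110*, 1111*
[col 1] -010, -100*, -101*, -111*, 0-00, 0-11, 00-0, 001-, 01-1*, 010-*, 1-01, 1-10, 11-0*, 11-1*, 110-*, 111-*
[col 2] -1-1, -10-, 11--
Prime implicants: -010, -1-1, -10-, 0-00, 0-11, 00-0, 001-, 1-01, 1-10, 11--

NONE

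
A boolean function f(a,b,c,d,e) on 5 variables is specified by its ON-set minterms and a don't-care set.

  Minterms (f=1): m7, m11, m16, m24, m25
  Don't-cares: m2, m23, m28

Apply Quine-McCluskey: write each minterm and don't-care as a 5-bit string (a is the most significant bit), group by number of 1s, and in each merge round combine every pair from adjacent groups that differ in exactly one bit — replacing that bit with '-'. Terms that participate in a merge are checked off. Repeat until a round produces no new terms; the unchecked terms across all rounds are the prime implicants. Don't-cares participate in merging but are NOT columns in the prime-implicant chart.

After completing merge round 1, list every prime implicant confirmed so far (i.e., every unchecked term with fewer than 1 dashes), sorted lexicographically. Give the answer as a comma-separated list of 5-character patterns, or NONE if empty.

00010, 01011

[col 0] 00010, 00111*, 01011, 10000*, 10111*, 11000*, 11001*, 11100*
[col 1] -0111, 1-000, 11-00, 1100-
Prime implicants: -0111, 00010, 01011, 1-000, 11-00, 1100-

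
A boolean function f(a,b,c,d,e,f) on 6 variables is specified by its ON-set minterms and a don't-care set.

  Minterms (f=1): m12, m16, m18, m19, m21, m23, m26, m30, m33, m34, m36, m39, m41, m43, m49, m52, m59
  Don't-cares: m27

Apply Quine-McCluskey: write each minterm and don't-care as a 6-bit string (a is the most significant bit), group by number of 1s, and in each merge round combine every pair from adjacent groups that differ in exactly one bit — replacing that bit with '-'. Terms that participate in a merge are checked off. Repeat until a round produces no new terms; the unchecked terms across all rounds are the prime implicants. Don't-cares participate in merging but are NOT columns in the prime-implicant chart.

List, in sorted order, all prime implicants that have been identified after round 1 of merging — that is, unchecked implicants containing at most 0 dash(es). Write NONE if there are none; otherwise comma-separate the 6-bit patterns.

[col 0] 001100, 010000*, 010010*, 010011*, 010101*, 010111*, 011010*, 011011*, 011110*, 100001*, 100010, 100100*, 100111, 101001*, 101011*, 110001*, 110100*, 111011*
[col 1] -11011, 01-010*, 01-011*, 010-11, 0100-0, 01001-*, 0101-1, 011-10, 01101-*, 1-0001, 1-0100, 1-1011, 10-001, 1010-1
[col 2] 01-01-
Prime implicants: -11011, 001100, 01-01-, 010-11, 0100-0, 0101-1, 011-10, 1-0001, 1-0100, 1-1011, 10-001, 100010, 100111, 1010-1

001100, 100010, 100111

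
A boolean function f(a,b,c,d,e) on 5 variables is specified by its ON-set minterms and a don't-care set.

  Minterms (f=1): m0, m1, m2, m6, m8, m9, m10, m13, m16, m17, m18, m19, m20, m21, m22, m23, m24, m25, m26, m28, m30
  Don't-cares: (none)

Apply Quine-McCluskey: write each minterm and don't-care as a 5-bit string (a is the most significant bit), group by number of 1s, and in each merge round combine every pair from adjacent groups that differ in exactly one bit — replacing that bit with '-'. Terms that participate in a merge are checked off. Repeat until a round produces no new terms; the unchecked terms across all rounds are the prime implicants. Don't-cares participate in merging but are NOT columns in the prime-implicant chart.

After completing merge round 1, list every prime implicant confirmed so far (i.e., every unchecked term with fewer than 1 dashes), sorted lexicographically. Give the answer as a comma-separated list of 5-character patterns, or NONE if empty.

Round 0: 00000✓ 00001✓ 00010✓ 00110✓ 01000✓ 01001✓ 01010✓ 01101✓ 10000✓ 10001✓ 10010✓ 10011✓ 10100✓ 10101✓ 10110✓ 10111✓ 11000✓ 11001✓ 11010✓ 11100✓ 11110✓
Round 1: -0000✓ -0001✓ -0010✓ -0110✓ -1000✓ -1001✓ -1010✓ 0-000✓ 0-001✓ 0-010✓ 00-10✓ 000-0✓ 0000-✓ 01-01 010-0✓ 0100-✓ 1-000✓ 1-001✓ 1-010✓ 1-100✓ 1-110✓ 10-00✓ 10-01✓ 10-10✓ 10-11✓ 100-0✓ 100-1✓ 1000-✓ 1001-✓ 101-0✓ 101-1✓ 1010-✓ 1011-✓ 11-00✓ 11-10✓ 110-0✓ 1100-✓ 111-0✓
Round 2: --000✓ --001✓ --010✓ -0-10 -00-0✓ -000-✓ -10-0✓ -100-✓ 0-0-0✓ 0-00-✓ 1--00✓ 1--10✓ 1-0-0✓ 1-00-✓ 1-1-0✓ 10--0✓ 10--1✓ 10-0-✓ 10-1-✓ 100--✓ 101--✓ 11--0✓
Round 3: --0-0 --00- 1---0 10---
PIs = {--0-0, --00-, -0-10, 01-01, 1---0, 10---}

NONE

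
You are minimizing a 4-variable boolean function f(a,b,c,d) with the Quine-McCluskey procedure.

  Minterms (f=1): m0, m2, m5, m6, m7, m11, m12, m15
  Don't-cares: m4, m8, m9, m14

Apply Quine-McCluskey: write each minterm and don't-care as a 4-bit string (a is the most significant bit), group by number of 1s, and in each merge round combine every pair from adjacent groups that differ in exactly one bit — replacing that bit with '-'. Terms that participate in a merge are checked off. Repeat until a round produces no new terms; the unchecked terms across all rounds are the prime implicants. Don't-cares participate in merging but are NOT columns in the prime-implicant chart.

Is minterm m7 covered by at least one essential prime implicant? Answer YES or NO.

YES

[col 0] 0000*, 0010*, 0100*, 0101*, 0110*, 0111*, 1000*, 1001*, 1011*, 1100*, 1110*, 1111*
[col 1] -000*, -100*, -110*, -111*, 0-00*, 0-10*, 00-0*, 01-0*, 01-1*, 010-*, 011-*, 1-00*, 1-11, 10-1, 100-, 11-0*, 111-*
[col 2] --00, -1-0, -11-, 0--0, 01--
Prime implicants: --00, -1-0, -11-, 0--0, 01--, 1-11, 10-1, 100-
PI chart (minterm → PIs covering it):
  0 | --00,0--0
  2 | 0--0  (sole → essential)
  5 | 01--  (sole → essential)
  6 | -1-0,-11-,0--0,01--
  7 | -11-,01--
  11 | 1-11,10-1
  12 | --00,-1-0
  15 | -11-,1-11
Essential prime implicants: 0--0, 01--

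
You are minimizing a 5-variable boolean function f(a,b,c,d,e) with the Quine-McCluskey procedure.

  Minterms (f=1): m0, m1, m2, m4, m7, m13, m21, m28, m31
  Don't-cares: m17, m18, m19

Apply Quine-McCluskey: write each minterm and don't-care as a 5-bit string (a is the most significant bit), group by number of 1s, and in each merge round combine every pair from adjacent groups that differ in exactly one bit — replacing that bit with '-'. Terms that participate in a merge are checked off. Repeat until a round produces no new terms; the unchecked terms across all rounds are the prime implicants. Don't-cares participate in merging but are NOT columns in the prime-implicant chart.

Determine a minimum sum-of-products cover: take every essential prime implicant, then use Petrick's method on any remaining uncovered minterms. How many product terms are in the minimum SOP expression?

size-2^0 implicants → 00000(✓)  00001(✓)  00010(✓)  00100(✓)  00111  01101  10001(✓)  10010(✓)  10011(✓)  10101(✓)  11100  11111
size-2^1 implicants → -0001  -0010  00-00  000-0  0000-  10-01  100-1  1001-
Unchecked terms (primes): -0001, -0010, 00-00, 000-0, 0000-, 00111, 01101, 10-01, 100-1, 1001-, 11100, 11111
Minterm coverage:
  m0 ⊆ 00-00,000-0,0000-
  m1 ⊆ -0001,0000-
  m2 ⊆ -0010,000-0
  m4 ⊆ 00-00 [E]
  m7 ⊆ 00111 [E]
  m13 ⊆ 01101 [E]
  m21 ⊆ 10-01 [E]
  m28 ⊆ 11100 [E]
  m31 ⊆ 11111 [E]
E = {00-00, 00111, 01101, 10-01, 11100, 11111}
Petrick residual → -0001, -0010
Cover = b'c'd'e + b'c'de' + a'b'd'e' + a'b'cde + a'bcd'e + ab'd'e + abcd'e' + abcde  |cover|=8

8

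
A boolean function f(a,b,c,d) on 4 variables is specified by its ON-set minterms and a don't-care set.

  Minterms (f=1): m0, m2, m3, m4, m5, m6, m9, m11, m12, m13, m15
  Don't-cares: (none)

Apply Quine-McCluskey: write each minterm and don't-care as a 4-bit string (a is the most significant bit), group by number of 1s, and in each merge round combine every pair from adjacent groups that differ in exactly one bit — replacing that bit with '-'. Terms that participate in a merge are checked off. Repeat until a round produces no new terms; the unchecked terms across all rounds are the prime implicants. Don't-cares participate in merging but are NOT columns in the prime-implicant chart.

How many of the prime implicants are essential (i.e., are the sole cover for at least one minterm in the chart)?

3

size-2^0 implicants → 0000(✓)  0010(✓)  0011(✓)  0100(✓)  0101(✓)  0110(✓)  1001(✓)  1011(✓)  1100(✓)  1101(✓)  1111(✓)
size-2^1 implicants → -011  -100(✓)  -101(✓)  0-00(✓)  0-10(✓)  00-0(✓)  001-  01-0(✓)  010-(✓)  1-01(✓)  1-11(✓)  10-1(✓)  11-1(✓)  110-(✓)
size-2^2 implicants → -10-  0--0  1--1
Unchecked terms (primes): -011, -10-, 0--0, 001-, 1--1
Minterm coverage:
  m0 ⊆ 0--0 [E]
  m2 ⊆ 0--0,001-
  m3 ⊆ -011,001-
  m4 ⊆ -10-,0--0
  m5 ⊆ -10- [E]
  m6 ⊆ 0--0 [E]
  m9 ⊆ 1--1 [E]
  m11 ⊆ -011,1--1
  m12 ⊆ -10- [E]
  m13 ⊆ -10-,1--1
  m15 ⊆ 1--1 [E]
E = {-10-, 0--0, 1--1}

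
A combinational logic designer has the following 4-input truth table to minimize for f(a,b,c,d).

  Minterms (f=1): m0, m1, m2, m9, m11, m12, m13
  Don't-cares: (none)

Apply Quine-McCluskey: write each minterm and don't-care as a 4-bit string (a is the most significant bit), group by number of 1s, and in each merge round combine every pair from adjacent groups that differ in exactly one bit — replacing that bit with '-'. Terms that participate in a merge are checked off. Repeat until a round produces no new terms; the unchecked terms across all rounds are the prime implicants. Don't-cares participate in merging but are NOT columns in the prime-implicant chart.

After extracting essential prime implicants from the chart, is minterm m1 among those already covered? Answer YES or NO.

Round 0: 0000✓ 0001✓ 0010✓ 1001✓ 1011✓ 1100✓ 1101✓
Round 1: -001 00-0 000- 1-01 10-1 110-
PIs = {-001, 00-0, 000-, 1-01, 10-1, 110-}
Coverage chart:
  m0: 00-0,000-
  m1: -001,000-
  m2: 00-0 ←essential
  m9: -001,1-01,10-1
  m11: 10-1 ←essential
  m12: 110- ←essential
  m13: 1-01,110-
Essential: 00-0, 10-1, 110-

NO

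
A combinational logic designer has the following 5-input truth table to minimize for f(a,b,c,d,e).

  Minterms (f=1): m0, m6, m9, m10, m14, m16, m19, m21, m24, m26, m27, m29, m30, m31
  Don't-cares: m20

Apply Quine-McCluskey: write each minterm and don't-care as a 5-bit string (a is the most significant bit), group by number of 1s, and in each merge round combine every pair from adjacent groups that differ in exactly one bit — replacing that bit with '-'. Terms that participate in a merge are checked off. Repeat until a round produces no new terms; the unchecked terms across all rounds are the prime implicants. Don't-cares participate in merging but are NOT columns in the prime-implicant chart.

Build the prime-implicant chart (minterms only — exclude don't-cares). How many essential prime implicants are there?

[col 0] 00000*, 00110*, 01001, 01010*, 01110*, 10000*, 10011*, 10100*, 10101*, 11000*, 11010*, 11011*, 11101*, 11110*, 11111*
[col 1] -0000, -1010*, -1110*, 0-110, 01-10*, 1-000, 1-011, 1-101, 10-00, 1010-, 11-10*, 11-11*, 110-0, 1101-*, 111-1, 1111-*
[col 2] -1-10, 11-1-
Prime implicants: -0000, -1-10, 0-110, 01001, 1-000, 1-011, 1-101, 10-00, 1010-, 11-1-, 110-0, 111-1
PI chart (minterm → PIs covering it):
  0 | -0000  (sole → essential)
  6 | 0-110  (sole → essential)
  9 | 01001  (sole → essential)
  10 | -1-10  (sole → essential)
  14 | -1-10,0-110
  16 | -0000,1-000,10-00
  19 | 1-011  (sole → essential)
  21 | 1-101,1010-
  24 | 1-000,110-0
  26 | -1-10,11-1-,110-0
  27 | 1-011,11-1-
  29 | 1-101,111-1
  30 | -1-10,11-1-
  31 | 11-1-,111-1
Essential prime implicants: -0000, -1-10, 0-110, 01001, 1-011

5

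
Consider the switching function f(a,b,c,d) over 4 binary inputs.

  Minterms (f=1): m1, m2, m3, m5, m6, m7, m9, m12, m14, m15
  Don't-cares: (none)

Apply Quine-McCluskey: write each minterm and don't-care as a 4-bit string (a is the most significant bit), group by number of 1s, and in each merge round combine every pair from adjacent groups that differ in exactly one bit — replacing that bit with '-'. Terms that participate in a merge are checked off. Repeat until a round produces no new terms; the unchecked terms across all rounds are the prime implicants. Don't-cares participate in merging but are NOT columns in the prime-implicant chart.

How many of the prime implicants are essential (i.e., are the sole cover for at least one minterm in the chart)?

[col 0] 0001*, 0010*, 0011*, 0101*, 0110*, 0111*, 1001*, 1100*, 1110*, 1111*
[col 1] -001, -110*, -111*, 0-01*, 0-10*, 0-11*, 00-1*, 001-*, 01-1*, 011-*, 11-0, 111-*
[col 2] -11-, 0--1, 0-1-
Prime implicants: -001, -11-, 0--1, 0-1-, 11-0
PI chart (minterm → PIs covering it):
  1 | -001,0--1
  2 | 0-1-  (sole → essential)
  3 | 0--1,0-1-
  5 | 0--1  (sole → essential)
  6 | -11-,0-1-
  7 | -11-,0--1,0-1-
  9 | -001  (sole → essential)
  12 | 11-0  (sole → essential)
  14 | -11-,11-0
  15 | -11-  (sole → essential)
Essential prime implicants: -001, -11-, 0--1, 0-1-, 11-0

5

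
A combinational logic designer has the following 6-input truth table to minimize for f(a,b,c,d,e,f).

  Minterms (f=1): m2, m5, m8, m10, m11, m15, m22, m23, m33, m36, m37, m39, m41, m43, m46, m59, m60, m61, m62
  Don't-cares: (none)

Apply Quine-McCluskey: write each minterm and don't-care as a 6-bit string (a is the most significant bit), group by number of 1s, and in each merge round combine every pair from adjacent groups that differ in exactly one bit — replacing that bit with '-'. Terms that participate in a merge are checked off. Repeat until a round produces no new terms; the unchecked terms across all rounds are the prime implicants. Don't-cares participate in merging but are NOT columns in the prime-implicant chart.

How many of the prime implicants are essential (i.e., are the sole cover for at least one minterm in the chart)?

[col 0] 000010*, 000101*, 001000*, 001010*, 001011*, 001111*, 010110*, 010111*, 100001*, 100100*, 100101*, 100111*, 101001*, 101011*, 101110*, 111011*, 111100*, 111101*, 111110*
[col 1] -00101, -01011, 00-010, 001-11, 0010-0, 00101-, 01011-, 1-1011, 1-1110, 10-001, 100-01, 1001-1, 10010-, 1010-1, 1111-0, 11110-
Prime implicants: -00101, -01011, 00-010, 001-11, 0010-0, 00101-, 01011-, 1-1011, 1-1110, 10-001, 100-01, 1001-1, 10010-, 1010-1, 1111-0, 11110-
PI chart (minterm → PIs covering it):
  2 | 00-010  (sole → essential)
  5 | -00101  (sole → essential)
  8 | 0010-0  (sole → essential)
  10 | 00-010,0010-0,00101-
  11 | -01011,001-11,00101-
  15 | 001-11  (sole → essential)
  22 | 01011-  (sole → essential)
  23 | 01011-  (sole → essential)
  33 | 10-001,100-01
  36 | 10010-  (sole → essential)
  37 | -00101,100-01,1001-1,10010-
  39 | 1001-1  (sole → essential)
  41 | 10-001,1010-1
  43 | -01011,1-1011,1010-1
  46 | 1-1110  (sole → essential)
  59 | 1-1011  (sole → essential)
  60 | 1111-0,11110-
  61 | 11110-  (sole → essential)
  62 | 1-1110,1111-0
Essential prime implicants: -00101, 00-010, 001-11, 0010-0, 01011-, 1-1011, 1-1110, 1001-1, 10010-, 11110-

10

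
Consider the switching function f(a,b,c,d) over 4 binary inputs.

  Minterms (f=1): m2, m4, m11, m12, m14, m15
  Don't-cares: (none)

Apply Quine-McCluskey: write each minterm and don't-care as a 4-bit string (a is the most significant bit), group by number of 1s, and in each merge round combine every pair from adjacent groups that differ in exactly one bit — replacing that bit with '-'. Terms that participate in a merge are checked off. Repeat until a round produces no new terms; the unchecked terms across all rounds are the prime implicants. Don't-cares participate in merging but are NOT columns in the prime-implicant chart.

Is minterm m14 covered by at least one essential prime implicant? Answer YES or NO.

[col 0] 0010, 0100*, 1011*, 1100*, 1110*, 1111*
[col 1] -100, 1-11, 11-0, 111-
Prime implicants: -100, 0010, 1-11, 11-0, 111-
PI chart (minterm → PIs covering it):
  2 | 0010  (sole → essential)
  4 | -100  (sole → essential)
  11 | 1-11  (sole → essential)
  12 | -100,11-0
  14 | 11-0,111-
  15 | 1-11,111-
Essential prime implicants: -100, 0010, 1-11

NO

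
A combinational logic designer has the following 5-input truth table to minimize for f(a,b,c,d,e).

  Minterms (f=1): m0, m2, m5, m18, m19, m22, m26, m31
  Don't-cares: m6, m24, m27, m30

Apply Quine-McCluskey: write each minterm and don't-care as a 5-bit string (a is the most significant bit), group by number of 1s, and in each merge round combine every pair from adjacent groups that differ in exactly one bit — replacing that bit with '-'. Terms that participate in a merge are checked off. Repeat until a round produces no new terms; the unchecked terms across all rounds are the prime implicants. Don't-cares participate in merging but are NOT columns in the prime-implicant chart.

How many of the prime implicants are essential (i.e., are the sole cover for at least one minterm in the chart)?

[col 0] 00000*, 00010*, 00101, 00110*, 10010*, 10011*, 10110*, 11000*, 11010*, 11011*, 11110*, 11111*
[col 1] -0010*, -0110*, 00-10*, 000-0, 1-010*, 1-011*, 1-110*, 10-10*, 1001-*, 11-10*, 11-11*, 110-0, 1101-*, 1111-*
[col 2] -0-10, 1--10, 1-01-, 11-1-
Prime implicants: -0-10, 000-0, 00101, 1--10, 1-01-, 11-1-, 110-0
PI chart (minterm → PIs covering it):
  0 | 000-0  (sole → essential)
  2 | -0-10,000-0
  5 | 00101  (sole → essential)
  18 | -0-10,1--10,1-01-
  19 | 1-01-  (sole → essential)
  22 | -0-10,1--10
  26 | 1--10,1-01-,11-1-,110-0
  31 | 11-1-  (sole → essential)
Essential prime implicants: 000-0, 00101, 1-01-, 11-1-

4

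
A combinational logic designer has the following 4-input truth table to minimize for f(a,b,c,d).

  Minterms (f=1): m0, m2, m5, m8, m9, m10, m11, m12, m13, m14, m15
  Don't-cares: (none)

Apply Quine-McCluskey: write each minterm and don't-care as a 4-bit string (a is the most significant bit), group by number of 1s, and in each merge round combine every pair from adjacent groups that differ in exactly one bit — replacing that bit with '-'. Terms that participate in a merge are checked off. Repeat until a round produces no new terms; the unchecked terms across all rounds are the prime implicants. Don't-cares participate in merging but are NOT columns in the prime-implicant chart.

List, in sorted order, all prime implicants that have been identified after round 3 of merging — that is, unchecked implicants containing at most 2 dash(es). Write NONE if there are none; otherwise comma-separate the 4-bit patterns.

Round 0: 0000✓ 0010✓ 0101✓ 1000✓ 1001✓ 1010✓ 1011✓ 1100✓ 1101✓ 1110✓ 1111✓
Round 1: -000✓ -010✓ -101 00-0✓ 1-00✓ 1-01✓ 1-10✓ 1-11✓ 10-0✓ 10-1✓ 100-✓ 101-✓ 11-0✓ 11-1✓ 110-✓ 111-✓
Round 2: -0-0 1--0✓ 1--1✓ 1-0-✓ 1-1-✓ 10--✓ 11--✓
Round 3: 1---
PIs = {-0-0, -101, 1---}

-0-0, -101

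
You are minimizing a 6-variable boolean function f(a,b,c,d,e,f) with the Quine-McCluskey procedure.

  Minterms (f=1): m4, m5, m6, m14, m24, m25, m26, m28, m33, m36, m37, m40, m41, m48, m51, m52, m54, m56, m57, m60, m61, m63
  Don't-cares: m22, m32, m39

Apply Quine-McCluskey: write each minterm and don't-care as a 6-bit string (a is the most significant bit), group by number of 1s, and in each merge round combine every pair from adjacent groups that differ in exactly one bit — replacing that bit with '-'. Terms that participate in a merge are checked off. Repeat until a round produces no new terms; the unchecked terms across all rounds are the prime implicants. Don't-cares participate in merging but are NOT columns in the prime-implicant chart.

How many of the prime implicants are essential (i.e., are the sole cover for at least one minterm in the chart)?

7

size-2^0 implicants → 000100(✓)  000101(✓)  000110(✓)  001110(✓)  010110(✓)  011000(✓)  011001(✓)  011010(✓)  011100(✓)  100000(✓)  100001(✓)  100100(✓)  100101(✓)  100111(✓)  101000(✓)  101001(✓)  110000(✓)  110011  110100(✓)  110110(✓)  111000(✓)  111001(✓)  111100(✓)  111101(✓)  111111(✓)
size-2^1 implicants → -00100(✓)  -00101(✓)  -10110  -11000(✓)  -11001(✓)  -11100(✓)  0-0110  00-110  0001-0  00010-(✓)  011-00(✓)  0110-0  01100-(✓)  1-0000(✓)  1-0100(✓)  1-1000(✓)  1-1001(✓)  10-000(✓)  10-001(✓)  100-00(✓)  100-01(✓)  10000-(✓)  1001-1  10010-(✓)  10100-(✓)  11-000(✓)  11-100(✓)  110-00(✓)  1101-0  111-00(✓)  111-01(✓)  11100-(✓)  1111-1  11110-(✓)
size-2^2 implicants → -0010-  -11-00  -1100-  1--000  1-0-00  1-100-  10-00-  100-0-  11--00  111-0-
Unchecked terms (primes): -0010-, -10110, -11-00, -1100-, 0-0110, 00-110, 0001-0, 0110-0, 1--000, 1-0-00, 1-100-, 10-00-, 100-0-, 1001-1, 11--00, 110011, 1101-0, 111-0-, 1111-1
Minterm coverage:
  m4 ⊆ -0010-,0001-0
  m5 ⊆ -0010- [E]
  m6 ⊆ 0-0110,00-110,0001-0
  m14 ⊆ 00-110 [E]
  m24 ⊆ -11-00,-1100-,0110-0
  m25 ⊆ -1100- [E]
  m26 ⊆ 0110-0 [E]
  m28 ⊆ -11-00 [E]
  m33 ⊆ 10-00-,100-0-
  m36 ⊆ -0010-,1-0-00,100-0-
  m37 ⊆ -0010-,100-0-,1001-1
  m40 ⊆ 1--000,1-100-,10-00-
  m41 ⊆ 1-100-,10-00-
  m48 ⊆ 1--000,1-0-00,11--00
  m51 ⊆ 110011 [E]
  m52 ⊆ 1-0-00,11--00,1101-0
  m54 ⊆ -10110,1101-0
  m56 ⊆ -11-00,-1100-,1--000,1-100-,11--00,111-0-
  m57 ⊆ -1100-,1-100-,111-0-
  m60 ⊆ -11-00,11--00,111-0-
  m61 ⊆ 111-0-,1111-1
  m63 ⊆ 1111-1 [E]
E = {-0010-, -11-00, -1100-, 00-110, 0110-0, 110011, 1111-1}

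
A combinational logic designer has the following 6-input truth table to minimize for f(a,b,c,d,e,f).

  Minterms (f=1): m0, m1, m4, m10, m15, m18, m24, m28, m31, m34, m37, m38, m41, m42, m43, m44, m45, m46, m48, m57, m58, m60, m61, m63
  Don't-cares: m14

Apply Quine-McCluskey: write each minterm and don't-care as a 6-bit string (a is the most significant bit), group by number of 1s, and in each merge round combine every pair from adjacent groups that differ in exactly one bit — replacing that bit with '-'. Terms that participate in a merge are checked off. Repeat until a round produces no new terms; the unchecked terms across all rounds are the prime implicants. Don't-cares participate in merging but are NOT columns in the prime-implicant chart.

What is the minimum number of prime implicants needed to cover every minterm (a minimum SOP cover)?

14

[col 0] 000000*, 000001*, 000100*, 001010*, 001110*, 001111*, 010010, 011000*, 011100*, 011111*, 100010*, 100101*, 100110*, 101001*, 101010*, 101011*, 101100*, 101101*, 101110*, 110000, 111001*, 111010*, 111100*, 111101*, 111111*
[col 1] -01010*, -01110*, -11100, -11111, 0-1111, 000-00, 00000-, 001-10*, 00111-, 011-00, 1-1001*, 1-1010, 1-1100*, 1-1101*, 10-010*, 10-101, 10-110*, 100-10*, 101-01*, 101-10*, 1010-1, 10101-, 1011-0, 10110-*, 111-01*, 1111-1, 11110-*
[col 2] -01-10, 1-1-01, 1-110-, 10--10
Prime implicants: -01-10, -11100, -11111, 0-1111, 000-00, 00000-, 00111-, 010010, 011-00, 1-1-01, 1-1010, 1-110-, 10--10, 10-101, 1010-1, 10101-, 1011-0, 110000, 1111-1
PI chart (minterm → PIs covering it):
  0 | 000-00,00000-
  1 | 00000-  (sole → essential)
  4 | 000-00  (sole → essential)
  10 | -01-10  (sole → essential)
  15 | 0-1111,00111-
  18 | 010010  (sole → essential)
  24 | 011-00  (sole → essential)
  28 | -11100,011-00
  31 | -11111,0-1111
  34 | 10--10  (sole → essential)
  37 | 10-101  (sole → essential)
  38 | 10--10  (sole → essential)
  41 | 1-1-01,1010-1
  42 | -01-10,1-1010,10--10,10101-
  43 | 1010-1,10101-
  44 | 1-110-,1011-0
  45 | 1-1-01,1-110-,10-101
  46 | -01-10,10--10,1011-0
  48 | 110000  (sole → essential)
  57 | 1-1-01  (sole → essential)
  58 | 1-1010  (sole → essential)
  60 | -11100,1-110-
  61 | 1-1-01,1-110-,1111-1
  63 | -11111,1111-1
Essential prime implicants: -01-10, 000-00, 00000-, 010010, 011-00, 1-1-01, 1-1010, 10--10, 10-101, 110000
Petrick residual → -11111, 0-1111, 1-110-, 1010-1
Minimum SOP uses 14 PIs: b'cef' + bcdef + a'cdef + a'b'c'e'f' + a'b'c'd'e' + a'bc'd'ef' + a'bce'f' + ace'f + acd'ef' + acde' + ab'ef' + ab'de'f + ab'cd'f + abc'd'e'f'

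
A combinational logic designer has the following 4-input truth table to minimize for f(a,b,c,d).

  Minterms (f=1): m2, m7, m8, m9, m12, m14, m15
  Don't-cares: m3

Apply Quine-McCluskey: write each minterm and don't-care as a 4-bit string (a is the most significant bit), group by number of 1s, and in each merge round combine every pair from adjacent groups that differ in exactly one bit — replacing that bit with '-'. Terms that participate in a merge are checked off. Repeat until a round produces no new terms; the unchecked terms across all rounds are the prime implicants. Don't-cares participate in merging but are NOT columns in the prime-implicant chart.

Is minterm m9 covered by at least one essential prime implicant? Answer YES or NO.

YES

[col 0] 0010*, 0011*, 0111*, 1000*, 1001*, 1100*, 1110*, 1111*
[col 1] -111, 0-11, 001-, 1-00, 100-, 11-0, 111-
Prime implicants: -111, 0-11, 001-, 1-00, 100-, 11-0, 111-
PI chart (minterm → PIs covering it):
  2 | 001-  (sole → essential)
  7 | -111,0-11
  8 | 1-00,100-
  9 | 100-  (sole → essential)
  12 | 1-00,11-0
  14 | 11-0,111-
  15 | -111,111-
Essential prime implicants: 001-, 100-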